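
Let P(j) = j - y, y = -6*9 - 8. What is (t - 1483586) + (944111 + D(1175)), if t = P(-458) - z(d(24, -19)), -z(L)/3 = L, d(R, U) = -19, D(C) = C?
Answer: -538753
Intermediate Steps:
y = -62 (y = -54 - 8 = -62)
z(L) = -3*L
P(j) = 62 + j (P(j) = j - 1*(-62) = j + 62 = 62 + j)
t = -453 (t = (62 - 458) - (-3)*(-19) = -396 - 1*57 = -396 - 57 = -453)
(t - 1483586) + (944111 + D(1175)) = (-453 - 1483586) + (944111 + 1175) = -1484039 + 945286 = -538753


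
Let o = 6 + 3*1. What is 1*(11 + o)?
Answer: 20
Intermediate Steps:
o = 9 (o = 6 + 3 = 9)
1*(11 + o) = 1*(11 + 9) = 1*20 = 20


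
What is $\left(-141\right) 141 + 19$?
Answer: $-19862$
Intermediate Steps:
$\left(-141\right) 141 + 19 = -19881 + 19 = -19862$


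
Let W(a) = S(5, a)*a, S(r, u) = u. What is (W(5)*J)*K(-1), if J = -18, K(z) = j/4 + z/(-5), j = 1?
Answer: -405/2 ≈ -202.50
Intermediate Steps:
K(z) = 1/4 - z/5 (K(z) = 1/4 + z/(-5) = 1*(1/4) + z*(-1/5) = 1/4 - z/5)
W(a) = a**2 (W(a) = a*a = a**2)
(W(5)*J)*K(-1) = (5**2*(-18))*(1/4 - 1/5*(-1)) = (25*(-18))*(1/4 + 1/5) = -450*9/20 = -405/2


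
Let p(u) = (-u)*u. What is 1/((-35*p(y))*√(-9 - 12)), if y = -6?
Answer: -I*√21/26460 ≈ -0.00017319*I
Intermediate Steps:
p(u) = -u²
1/((-35*p(y))*√(-9 - 12)) = 1/((-(-35)*(-6)²)*√(-9 - 12)) = 1/((-(-35)*36)*√(-21)) = 1/((-35*(-36))*(I*√21)) = 1/(1260*(I*√21)) = 1/(1260*I*√21) = -I*√21/26460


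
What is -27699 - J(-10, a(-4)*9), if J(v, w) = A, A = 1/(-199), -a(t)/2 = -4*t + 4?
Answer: -5512100/199 ≈ -27699.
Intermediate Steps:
a(t) = -8 + 8*t (a(t) = -2*(-4*t + 4) = -2*(4 - 4*t) = -8 + 8*t)
A = -1/199 ≈ -0.0050251
J(v, w) = -1/199
-27699 - J(-10, a(-4)*9) = -27699 - 1*(-1/199) = -27699 + 1/199 = -5512100/199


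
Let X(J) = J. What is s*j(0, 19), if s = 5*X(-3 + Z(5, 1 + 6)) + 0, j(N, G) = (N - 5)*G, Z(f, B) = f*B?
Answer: -15200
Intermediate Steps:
Z(f, B) = B*f
j(N, G) = G*(-5 + N) (j(N, G) = (-5 + N)*G = G*(-5 + N))
s = 160 (s = 5*(-3 + (1 + 6)*5) + 0 = 5*(-3 + 7*5) + 0 = 5*(-3 + 35) + 0 = 5*32 + 0 = 160 + 0 = 160)
s*j(0, 19) = 160*(19*(-5 + 0)) = 160*(19*(-5)) = 160*(-95) = -15200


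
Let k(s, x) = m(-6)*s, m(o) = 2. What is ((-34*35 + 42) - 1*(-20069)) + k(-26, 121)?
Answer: 18869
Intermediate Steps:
k(s, x) = 2*s
((-34*35 + 42) - 1*(-20069)) + k(-26, 121) = ((-34*35 + 42) - 1*(-20069)) + 2*(-26) = ((-1190 + 42) + 20069) - 52 = (-1148 + 20069) - 52 = 18921 - 52 = 18869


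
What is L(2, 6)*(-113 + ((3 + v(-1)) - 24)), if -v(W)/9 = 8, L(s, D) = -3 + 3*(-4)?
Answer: 3090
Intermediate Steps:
L(s, D) = -15 (L(s, D) = -3 - 12 = -15)
v(W) = -72 (v(W) = -9*8 = -72)
L(2, 6)*(-113 + ((3 + v(-1)) - 24)) = -15*(-113 + ((3 - 72) - 24)) = -15*(-113 + (-69 - 24)) = -15*(-113 - 93) = -15*(-206) = 3090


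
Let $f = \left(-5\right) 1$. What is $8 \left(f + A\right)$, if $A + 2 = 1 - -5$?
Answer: $-8$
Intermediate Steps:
$A = 4$ ($A = -2 + \left(1 - -5\right) = -2 + \left(1 + 5\right) = -2 + 6 = 4$)
$f = -5$
$8 \left(f + A\right) = 8 \left(-5 + 4\right) = 8 \left(-1\right) = -8$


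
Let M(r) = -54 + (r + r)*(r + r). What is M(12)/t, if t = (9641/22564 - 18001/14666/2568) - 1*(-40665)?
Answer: 110900448569376/8639490561100331 ≈ 0.012836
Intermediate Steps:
M(r) = -54 + 4*r² (M(r) = -54 + (2*r)*(2*r) = -54 + 4*r²)
t = 8639490561100331/212452966608 (t = (9641*(1/22564) - 18001*1/14666*(1/2568)) + 40665 = (9641/22564 - 18001/14666*1/2568) + 40665 = (9641/22564 - 18001/37662288) + 40665 = 90673986011/212452966608 + 40665 = 8639490561100331/212452966608 ≈ 40665.)
M(12)/t = (-54 + 4*12²)/(8639490561100331/212452966608) = (-54 + 4*144)*(212452966608/8639490561100331) = (-54 + 576)*(212452966608/8639490561100331) = 522*(212452966608/8639490561100331) = 110900448569376/8639490561100331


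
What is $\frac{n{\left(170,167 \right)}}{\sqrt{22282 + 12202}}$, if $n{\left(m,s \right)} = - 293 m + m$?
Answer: $- \frac{24820 \sqrt{8621}}{8621} \approx -267.31$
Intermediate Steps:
$n{\left(m,s \right)} = - 292 m$
$\frac{n{\left(170,167 \right)}}{\sqrt{22282 + 12202}} = \frac{\left(-292\right) 170}{\sqrt{22282 + 12202}} = - \frac{49640}{\sqrt{34484}} = - \frac{49640}{2 \sqrt{8621}} = - 49640 \frac{\sqrt{8621}}{17242} = - \frac{24820 \sqrt{8621}}{8621}$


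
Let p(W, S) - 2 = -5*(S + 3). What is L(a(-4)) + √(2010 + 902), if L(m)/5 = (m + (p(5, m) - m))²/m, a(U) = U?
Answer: -245/4 + 4*√182 ≈ -7.2870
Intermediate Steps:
p(W, S) = -13 - 5*S (p(W, S) = 2 - 5*(S + 3) = 2 - 5*(3 + S) = 2 + (-15 - 5*S) = -13 - 5*S)
L(m) = 5*(-13 - 5*m)²/m (L(m) = 5*((m + ((-13 - 5*m) - m))²/m) = 5*((m + (-13 - 6*m))²/m) = 5*((-13 - 5*m)²/m) = 5*(-13 - 5*m)²/m)
L(a(-4)) + √(2010 + 902) = 5*(13 + 5*(-4))²/(-4) + √(2010 + 902) = 5*(-¼)*(13 - 20)² + √2912 = 5*(-¼)*(-7)² + 4*√182 = 5*(-¼)*49 + 4*√182 = -245/4 + 4*√182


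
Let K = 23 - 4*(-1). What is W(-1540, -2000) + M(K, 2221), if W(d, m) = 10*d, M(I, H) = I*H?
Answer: 44567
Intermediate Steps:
K = 27 (K = 23 + 4 = 27)
M(I, H) = H*I
W(-1540, -2000) + M(K, 2221) = 10*(-1540) + 2221*27 = -15400 + 59967 = 44567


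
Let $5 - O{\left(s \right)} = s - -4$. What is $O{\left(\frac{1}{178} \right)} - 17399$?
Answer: $- \frac{3096845}{178} \approx -17398.0$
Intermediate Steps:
$O{\left(s \right)} = 1 - s$ ($O{\left(s \right)} = 5 - \left(s - -4\right) = 5 - \left(s + 4\right) = 5 - \left(4 + s\right) = 1 - s$)
$O{\left(\frac{1}{178} \right)} - 17399 = \left(1 - \frac{1}{178}\right) - 17399 = \frac{177}{178} - 17399 = - \frac{3096845}{178}$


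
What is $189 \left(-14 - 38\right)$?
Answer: $-9828$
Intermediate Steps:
$189 \left(-14 - 38\right) = 189 \left(-52\right) = -9828$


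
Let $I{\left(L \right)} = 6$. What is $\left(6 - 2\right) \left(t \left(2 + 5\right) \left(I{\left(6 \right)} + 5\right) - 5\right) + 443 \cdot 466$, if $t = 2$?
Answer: $207034$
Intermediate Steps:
$\left(6 - 2\right) \left(t \left(2 + 5\right) \left(I{\left(6 \right)} + 5\right) - 5\right) + 443 \cdot 466 = \left(6 - 2\right) \left(2 \left(2 + 5\right) \left(6 + 5\right) - 5\right) + 443 \cdot 466 = 4 \left(2 \cdot 7 \cdot 11 - 5\right) + 206438 = 4 \left(2 \cdot 77 - 5\right) + 206438 = 4 \left(154 - 5\right) + 206438 = 4 \cdot 149 + 206438 = 596 + 206438 = 207034$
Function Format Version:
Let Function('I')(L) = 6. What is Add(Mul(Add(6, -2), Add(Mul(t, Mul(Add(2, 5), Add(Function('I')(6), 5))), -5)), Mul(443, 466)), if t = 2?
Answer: 207034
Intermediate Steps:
Add(Mul(Add(6, -2), Add(Mul(t, Mul(Add(2, 5), Add(Function('I')(6), 5))), -5)), Mul(443, 466)) = Add(Mul(Add(6, -2), Add(Mul(2, Mul(Add(2, 5), Add(6, 5))), -5)), Mul(443, 466)) = Add(Mul(4, Add(Mul(2, Mul(7, 11)), -5)), 206438) = Add(Mul(4, Add(Mul(2, 77), -5)), 206438) = Add(Mul(4, Add(154, -5)), 206438) = Add(Mul(4, 149), 206438) = Add(596, 206438) = 207034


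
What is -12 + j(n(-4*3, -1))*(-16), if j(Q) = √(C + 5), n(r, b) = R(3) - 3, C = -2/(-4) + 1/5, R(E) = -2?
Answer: -12 - 8*√570/5 ≈ -50.199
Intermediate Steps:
C = 7/10 (C = -2*(-¼) + 1*(⅕) = ½ + ⅕ = 7/10 ≈ 0.70000)
n(r, b) = -5 (n(r, b) = -2 - 3 = -5)
j(Q) = √570/10 (j(Q) = √(7/10 + 5) = √(57/10) = √570/10)
-12 + j(n(-4*3, -1))*(-16) = -12 + (√570/10)*(-16) = -12 - 8*√570/5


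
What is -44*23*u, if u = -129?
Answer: 130548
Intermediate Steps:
-44*23*u = -44*23*(-129) = -1012*(-129) = -1*(-130548) = 130548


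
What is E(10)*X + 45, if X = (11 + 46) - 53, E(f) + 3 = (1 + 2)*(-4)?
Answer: -15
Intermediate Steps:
E(f) = -15 (E(f) = -3 + (1 + 2)*(-4) = -3 + 3*(-4) = -3 - 12 = -15)
X = 4 (X = 57 - 53 = 4)
E(10)*X + 45 = -15*4 + 45 = -60 + 45 = -15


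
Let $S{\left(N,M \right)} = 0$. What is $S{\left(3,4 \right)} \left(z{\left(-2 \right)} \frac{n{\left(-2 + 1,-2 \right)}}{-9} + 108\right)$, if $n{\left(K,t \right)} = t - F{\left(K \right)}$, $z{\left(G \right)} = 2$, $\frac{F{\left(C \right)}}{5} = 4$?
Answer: $0$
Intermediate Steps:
$F{\left(C \right)} = 20$ ($F{\left(C \right)} = 5 \cdot 4 = 20$)
$n{\left(K,t \right)} = -20 + t$ ($n{\left(K,t \right)} = t - 20 = -20 + t$)
$S{\left(3,4 \right)} \left(z{\left(-2 \right)} \frac{n{\left(-2 + 1,-2 \right)}}{-9} + 108\right) = 0 \left(2 \frac{-20 - 2}{-9} + 108\right) = 0 \left(2 \left(\left(-22\right) \left(- \frac{1}{9}\right)\right) + 108\right) = 0 \left(2 \cdot \frac{22}{9} + 108\right) = 0 \left(\frac{44}{9} + 108\right) = 0 \cdot \frac{1016}{9} = 0$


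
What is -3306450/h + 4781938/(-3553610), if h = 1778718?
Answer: -1687962748332/526739172665 ≈ -3.2046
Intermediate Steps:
-3306450/h + 4781938/(-3553610) = -3306450/1778718 + 4781938/(-3553610) = -3306450*1/1778718 + 4781938*(-1/3553610) = -551075/296453 - 2390969/1776805 = -1687962748332/526739172665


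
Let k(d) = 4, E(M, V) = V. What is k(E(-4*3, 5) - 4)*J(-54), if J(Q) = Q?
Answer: -216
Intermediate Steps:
k(E(-4*3, 5) - 4)*J(-54) = 4*(-54) = -216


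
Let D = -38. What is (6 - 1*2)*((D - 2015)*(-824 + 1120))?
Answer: -2430752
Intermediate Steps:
(6 - 1*2)*((D - 2015)*(-824 + 1120)) = (6 - 1*2)*((-38 - 2015)*(-824 + 1120)) = (6 - 2)*(-2053*296) = 4*(-607688) = -2430752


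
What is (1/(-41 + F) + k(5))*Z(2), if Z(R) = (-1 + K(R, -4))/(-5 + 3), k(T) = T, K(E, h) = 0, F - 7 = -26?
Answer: 299/120 ≈ 2.4917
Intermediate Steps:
F = -19 (F = 7 - 26 = -19)
Z(R) = ½ (Z(R) = (-1 + 0)/(-5 + 3) = -1/(-2) = -1*(-½) = ½)
(1/(-41 + F) + k(5))*Z(2) = (1/(-41 - 19) + 5)*(½) = (1/(-60) + 5)*(½) = (-1/60 + 5)*(½) = (299/60)*(½) = 299/120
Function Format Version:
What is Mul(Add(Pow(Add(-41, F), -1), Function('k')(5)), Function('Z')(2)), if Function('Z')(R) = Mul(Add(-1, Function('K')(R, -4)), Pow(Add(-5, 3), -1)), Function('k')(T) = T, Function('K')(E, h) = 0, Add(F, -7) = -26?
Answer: Rational(299, 120) ≈ 2.4917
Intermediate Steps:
F = -19 (F = Add(7, -26) = -19)
Function('Z')(R) = Rational(1, 2) (Function('Z')(R) = Mul(Add(-1, 0), Pow(Add(-5, 3), -1)) = Mul(-1, Pow(-2, -1)) = Mul(-1, Rational(-1, 2)) = Rational(1, 2))
Mul(Add(Pow(Add(-41, F), -1), Function('k')(5)), Function('Z')(2)) = Mul(Add(Pow(Add(-41, -19), -1), 5), Rational(1, 2)) = Mul(Add(Pow(-60, -1), 5), Rational(1, 2)) = Mul(Add(Rational(-1, 60), 5), Rational(1, 2)) = Mul(Rational(299, 60), Rational(1, 2)) = Rational(299, 120)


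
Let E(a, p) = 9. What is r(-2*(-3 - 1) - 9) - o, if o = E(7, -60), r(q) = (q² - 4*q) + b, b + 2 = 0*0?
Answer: -6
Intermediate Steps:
b = -2 (b = -2 + 0*0 = -2 + 0 = -2)
r(q) = -2 + q² - 4*q (r(q) = (q² - 4*q) - 2 = -2 + q² - 4*q)
o = 9
r(-2*(-3 - 1) - 9) - o = (-2 + (-2*(-3 - 1) - 9)² - 4*(-2*(-3 - 1) - 9)) - 1*9 = (-2 + (-2*(-4) - 9)² - 4*(-2*(-4) - 9)) - 9 = (-2 + (8 - 9)² - 4*(8 - 9)) - 9 = (-2 + (-1)² - 4*(-1)) - 9 = (-2 + 1 + 4) - 9 = 3 - 9 = -6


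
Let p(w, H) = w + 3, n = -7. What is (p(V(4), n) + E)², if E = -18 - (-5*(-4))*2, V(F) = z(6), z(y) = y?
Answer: 2401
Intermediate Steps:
V(F) = 6
p(w, H) = 3 + w
E = -58 (E = -18 - 20*2 = -18 - 1*40 = -18 - 40 = -58)
(p(V(4), n) + E)² = ((3 + 6) - 58)² = (9 - 58)² = (-49)² = 2401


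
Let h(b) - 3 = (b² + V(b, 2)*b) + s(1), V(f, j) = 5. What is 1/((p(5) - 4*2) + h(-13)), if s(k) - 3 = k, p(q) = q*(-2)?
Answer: 1/93 ≈ 0.010753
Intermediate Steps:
p(q) = -2*q
s(k) = 3 + k
h(b) = 7 + b² + 5*b (h(b) = 3 + ((b² + 5*b) + (3 + 1)) = 3 + ((b² + 5*b) + 4) = 3 + (4 + b² + 5*b) = 7 + b² + 5*b)
1/((p(5) - 4*2) + h(-13)) = 1/((-2*5 - 4*2) + (7 + (-13)² + 5*(-13))) = 1/((-10 - 8) + (7 + 169 - 65)) = 1/(-18 + 111) = 1/93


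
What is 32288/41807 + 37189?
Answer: 1554792811/41807 ≈ 37190.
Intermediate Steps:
32288/41807 + 37189 = 1554792811/41807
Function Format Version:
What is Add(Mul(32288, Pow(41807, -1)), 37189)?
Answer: Rational(1554792811, 41807) ≈ 37190.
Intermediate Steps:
Add(Mul(32288, Pow(41807, -1)), 37189) = Add(Mul(32288, Rational(1, 41807)), 37189) = Add(Rational(32288, 41807), 37189) = Rational(1554792811, 41807)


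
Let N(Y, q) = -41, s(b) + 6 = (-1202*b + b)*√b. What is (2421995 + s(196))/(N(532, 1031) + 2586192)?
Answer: -873555/2586151 ≈ -0.33778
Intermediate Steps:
s(b) = -6 - 1201*b^(3/2) (s(b) = -6 + (-1202*b + b)*√b = -6 + (-1201*b)*√b = -6 - 1201*b^(3/2))
(2421995 + s(196))/(N(532, 1031) + 2586192) = (2421995 + (-6 - 1201*196^(3/2)))/(-41 + 2586192) = (2421995 + (-6 - 1201*2744))/2586151 = (2421995 + (-6 - 3295544))*(1/2586151) = (2421995 - 3295550)*(1/2586151) = -873555*1/2586151 = -873555/2586151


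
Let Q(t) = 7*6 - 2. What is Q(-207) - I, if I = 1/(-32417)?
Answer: 1296681/32417 ≈ 40.000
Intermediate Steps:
I = -1/32417 ≈ -3.0848e-5
Q(t) = 40 (Q(t) = 42 - 2 = 40)
Q(-207) - I = 40 - 1*(-1/32417) = 40 + 1/32417 = 1296681/32417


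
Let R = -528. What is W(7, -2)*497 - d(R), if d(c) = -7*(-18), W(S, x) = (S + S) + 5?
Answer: 9317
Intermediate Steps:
W(S, x) = 5 + 2*S (W(S, x) = 2*S + 5 = 5 + 2*S)
d(c) = 126
W(7, -2)*497 - d(R) = (5 + 2*7)*497 - 1*126 = (5 + 14)*497 - 126 = 19*497 - 126 = 9443 - 126 = 9317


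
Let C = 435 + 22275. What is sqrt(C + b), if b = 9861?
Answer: 3*sqrt(3619) ≈ 180.47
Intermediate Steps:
C = 22710
sqrt(C + b) = sqrt(22710 + 9861) = sqrt(32571) = 3*sqrt(3619)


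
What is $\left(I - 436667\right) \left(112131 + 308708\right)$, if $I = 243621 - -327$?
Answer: $-81103671241$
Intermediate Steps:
$I = 243948$ ($I = 243621 + 327 = 243948$)
$\left(I - 436667\right) \left(112131 + 308708\right) = \left(243948 - 436667\right) \left(112131 + 308708\right) = \left(-192719\right) 420839 = -81103671241$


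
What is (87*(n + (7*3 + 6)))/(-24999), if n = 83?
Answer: -3190/8333 ≈ -0.38282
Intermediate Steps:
(87*(n + (7*3 + 6)))/(-24999) = (87*(83 + (7*3 + 6)))/(-24999) = (87*(83 + (21 + 6)))*(-1/24999) = (87*(83 + 27))*(-1/24999) = (87*110)*(-1/24999) = 9570*(-1/24999) = -3190/8333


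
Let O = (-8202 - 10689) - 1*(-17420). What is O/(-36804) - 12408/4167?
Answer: -50059375/17040252 ≈ -2.9377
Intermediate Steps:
O = -1471 (O = -18891 + 17420 = -1471)
O/(-36804) - 12408/4167 = -1471/(-36804) - 12408/4167 = -1471*(-1/36804) - 12408*1/4167 = 1471/36804 - 4136/1389 = -50059375/17040252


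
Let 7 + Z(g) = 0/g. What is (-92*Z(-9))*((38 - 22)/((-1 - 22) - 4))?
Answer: -10304/27 ≈ -381.63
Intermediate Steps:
Z(g) = -7 (Z(g) = -7 + 0/g = -7 + 0 = -7)
(-92*Z(-9))*((38 - 22)/((-1 - 22) - 4)) = (-92*(-7))*((38 - 22)/((-1 - 22) - 4)) = 644*(16/(-23 - 4)) = 644*(16/(-27)) = 644*(16*(-1/27)) = 644*(-16/27) = -10304/27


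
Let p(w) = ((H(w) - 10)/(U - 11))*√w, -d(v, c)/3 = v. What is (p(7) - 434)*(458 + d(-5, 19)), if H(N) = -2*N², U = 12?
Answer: -205282 - 51084*√7 ≈ -3.4044e+5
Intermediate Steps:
d(v, c) = -3*v
p(w) = √w*(-10 - 2*w²) (p(w) = ((-2*w² - 10)/(12 - 11))*√w = ((-10 - 2*w²)/1)*√w = ((-10 - 2*w²)*1)*√w = (-10 - 2*w²)*√w = √w*(-10 - 2*w²))
(p(7) - 434)*(458 + d(-5, 19)) = (2*√7*(-5 - 1*7²) - 434)*(458 - 3*(-5)) = (2*√7*(-5 - 1*49) - 434)*(458 + 15) = (2*√7*(-5 - 49) - 434)*473 = (2*√7*(-54) - 434)*473 = (-108*√7 - 434)*473 = (-434 - 108*√7)*473 = -205282 - 51084*√7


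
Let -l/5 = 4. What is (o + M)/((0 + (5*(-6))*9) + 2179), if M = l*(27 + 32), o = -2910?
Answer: -4090/1909 ≈ -2.1425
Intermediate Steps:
l = -20 (l = -5*4 = -20)
M = -1180 (M = -20*(27 + 32) = -20*59 = -1180)
(o + M)/((0 + (5*(-6))*9) + 2179) = (-2910 - 1180)/((0 + (5*(-6))*9) + 2179) = -4090/((0 - 30*9) + 2179) = -4090/((0 - 270) + 2179) = -4090/(-270 + 2179) = -4090/1909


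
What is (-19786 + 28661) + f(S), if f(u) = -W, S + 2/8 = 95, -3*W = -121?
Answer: 26504/3 ≈ 8834.7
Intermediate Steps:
W = 121/3 (W = -⅓*(-121) = 121/3 ≈ 40.333)
S = 379/4 (S = -¼ + 95 = 379/4 ≈ 94.750)
f(u) = -121/3 (f(u) = -1*121/3 = -121/3)
(-19786 + 28661) + f(S) = (-19786 + 28661) - 121/3 = 8875 - 121/3 = 26504/3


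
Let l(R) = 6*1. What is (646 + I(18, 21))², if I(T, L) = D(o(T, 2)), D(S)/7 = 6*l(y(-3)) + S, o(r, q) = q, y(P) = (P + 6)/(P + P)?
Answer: 831744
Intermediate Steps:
y(P) = (6 + P)/(2*P) (y(P) = (6 + P)/((2*P)) = (6 + P)*(1/(2*P)) = (6 + P)/(2*P))
l(R) = 6
D(S) = 252 + 7*S (D(S) = 7*(6*6 + S) = 7*(36 + S) = 252 + 7*S)
I(T, L) = 266 (I(T, L) = 252 + 7*2 = 252 + 14 = 266)
(646 + I(18, 21))² = (646 + 266)² = 912² = 831744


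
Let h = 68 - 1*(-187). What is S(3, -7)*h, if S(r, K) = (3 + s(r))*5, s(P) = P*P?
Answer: 15300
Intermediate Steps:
s(P) = P²
S(r, K) = 15 + 5*r² (S(r, K) = (3 + r²)*5 = 15 + 5*r²)
h = 255 (h = 68 + 187 = 255)
S(3, -7)*h = (15 + 5*3²)*255 = (15 + 5*9)*255 = (15 + 45)*255 = 60*255 = 15300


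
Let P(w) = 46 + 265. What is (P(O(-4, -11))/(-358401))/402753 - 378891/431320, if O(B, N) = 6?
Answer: -54691808846830643/62259781662687960 ≈ -0.87845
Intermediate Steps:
P(w) = 311
(P(O(-4, -11))/(-358401))/402753 - 378891/431320 = (311/(-358401))/402753 - 378891/431320 = (311*(-1/358401))*(1/402753) - 378891*1/431320 = -311/358401*1/402753 - 378891/431320 = -311/144347077953 - 378891/431320 = -54691808846830643/62259781662687960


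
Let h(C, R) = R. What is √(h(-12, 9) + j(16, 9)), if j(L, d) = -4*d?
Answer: 3*I*√3 ≈ 5.1962*I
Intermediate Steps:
√(h(-12, 9) + j(16, 9)) = √(9 - 4*9) = √(9 - 36) = √(-27) = 3*I*√3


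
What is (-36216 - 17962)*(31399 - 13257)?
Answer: -982897276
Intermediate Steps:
(-36216 - 17962)*(31399 - 13257) = -54178*18142 = -982897276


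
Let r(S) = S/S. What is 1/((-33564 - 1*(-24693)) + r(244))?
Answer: -1/8870 ≈ -0.00011274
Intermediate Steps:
r(S) = 1
1/((-33564 - 1*(-24693)) + r(244)) = 1/((-33564 - 1*(-24693)) + 1) = 1/((-33564 + 24693) + 1) = 1/(-8871 + 1) = 1/(-8870) = -1/8870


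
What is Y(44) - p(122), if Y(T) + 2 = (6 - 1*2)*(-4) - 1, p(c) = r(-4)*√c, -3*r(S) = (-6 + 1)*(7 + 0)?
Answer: -19 - 35*√122/3 ≈ -147.86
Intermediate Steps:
r(S) = 35/3 (r(S) = -(-6 + 1)*(7 + 0)/3 = -(-5)*7/3 = -⅓*(-35) = 35/3)
p(c) = 35*√c/3
Y(T) = -19 (Y(T) = -2 + ((6 - 1*2)*(-4) - 1) = -2 + ((6 - 2)*(-4) - 1) = -2 + (4*(-4) - 1) = -2 + (-16 - 1) = -2 - 17 = -19)
Y(44) - p(122) = -19 - 35*√122/3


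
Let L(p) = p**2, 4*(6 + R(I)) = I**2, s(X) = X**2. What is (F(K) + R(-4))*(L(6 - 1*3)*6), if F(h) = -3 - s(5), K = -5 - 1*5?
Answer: -1620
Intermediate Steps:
K = -10 (K = -5 - 5 = -10)
R(I) = -6 + I**2/4
F(h) = -28 (F(h) = -3 - 1*5**2 = -3 - 1*25 = -3 - 25 = -28)
(F(K) + R(-4))*(L(6 - 1*3)*6) = (-28 + (-6 + (1/4)*(-4)**2))*((6 - 1*3)**2*6) = (-28 + (-6 + (1/4)*16))*((6 - 3)**2*6) = (-28 + (-6 + 4))*(3**2*6) = (-28 - 2)*(9*6) = -30*54 = -1620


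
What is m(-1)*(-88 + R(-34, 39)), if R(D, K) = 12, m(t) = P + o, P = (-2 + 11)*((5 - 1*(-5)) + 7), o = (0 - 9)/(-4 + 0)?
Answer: -11799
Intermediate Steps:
o = 9/4 (o = -9/(-4) = -9*(-¼) = 9/4 ≈ 2.2500)
P = 153 (P = 9*((5 + 5) + 7) = 9*(10 + 7) = 9*17 = 153)
m(t) = 621/4 (m(t) = 153 + 9/4 = 621/4)
m(-1)*(-88 + R(-34, 39)) = 621*(-88 + 12)/4 = (621/4)*(-76) = -11799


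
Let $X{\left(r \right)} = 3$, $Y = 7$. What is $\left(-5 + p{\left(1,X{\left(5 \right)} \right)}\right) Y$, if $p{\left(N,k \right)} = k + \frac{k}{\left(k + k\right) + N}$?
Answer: $-11$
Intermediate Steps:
$p{\left(N,k \right)} = k + \frac{k}{N + 2 k}$ ($p{\left(N,k \right)} = k + \frac{k}{2 k + N} = k + \frac{k}{N + 2 k}$)
$\left(-5 + p{\left(1,X{\left(5 \right)} \right)}\right) Y = \left(-5 + \frac{3 \left(1 + 1 + 2 \cdot 3\right)}{1 + 2 \cdot 3}\right) 7 = \left(-5 + \frac{3 \left(1 + 1 + 6\right)}{1 + 6}\right) 7 = \left(-5 + 3 \cdot \frac{1}{7} \cdot 8\right) 7 = \left(-5 + \frac{24}{7}\right) 7 = \left(- \frac{11}{7}\right) 7 = -11$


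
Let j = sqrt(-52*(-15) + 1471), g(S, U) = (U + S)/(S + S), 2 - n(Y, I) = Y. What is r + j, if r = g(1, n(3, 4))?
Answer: sqrt(2251) ≈ 47.445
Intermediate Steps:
n(Y, I) = 2 - Y
g(S, U) = (S + U)/(2*S) (g(S, U) = (S + U)/((2*S)) = (S + U)*(1/(2*S)) = (S + U)/(2*S))
r = 0 (r = (1/2)*(1 + (2 - 1*3))/1 = (1/2)*1*(1 + (2 - 3)) = (1/2)*1*(1 - 1) = (1/2)*1*0 = 0)
j = sqrt(2251) (j = sqrt(780 + 1471) = sqrt(2251) ≈ 47.445)
r + j = 0 + sqrt(2251) = sqrt(2251)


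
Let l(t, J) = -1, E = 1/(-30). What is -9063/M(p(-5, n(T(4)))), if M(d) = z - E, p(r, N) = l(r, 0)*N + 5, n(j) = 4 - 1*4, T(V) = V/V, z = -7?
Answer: 14310/11 ≈ 1300.9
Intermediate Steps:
E = -1/30 ≈ -0.033333
T(V) = 1
n(j) = 0 (n(j) = 4 - 4 = 0)
p(r, N) = 5 - N (p(r, N) = -N + 5 = 5 - N)
M(d) = -209/30 (M(d) = -7 - 1*(-1/30) = -7 + 1/30 = -209/30)
-9063/M(p(-5, n(T(4)))) = -9063/(-209/30) = -9063*(-30/209) = 14310/11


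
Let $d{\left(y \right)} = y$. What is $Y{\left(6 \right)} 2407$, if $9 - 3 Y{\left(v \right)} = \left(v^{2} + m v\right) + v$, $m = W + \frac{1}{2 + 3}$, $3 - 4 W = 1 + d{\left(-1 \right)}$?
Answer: $- \frac{310503}{10} \approx -31050.0$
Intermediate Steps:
$W = \frac{3}{4}$ ($W = \frac{3}{4} - \frac{1 - 1}{4} = \frac{3}{4} - 0 = \frac{3}{4} + 0 = \frac{3}{4} \approx 0.75$)
$m = \frac{19}{20}$ ($m = \frac{3}{4} + \frac{1}{2 + 3} = \frac{3}{4} + \frac{1}{5} = \frac{19}{20} \approx 0.95$)
$Y{\left(v \right)} = 3 - \frac{13 v}{20} - \frac{v^{2}}{3}$ ($Y{\left(v \right)} = 3 - \frac{\left(v^{2} + \frac{19 v}{20}\right) + v}{3} = 3 - \frac{v^{2} + \frac{39 v}{20}}{3} = 3 - \left(\frac{v^{2}}{3} + \frac{13 v}{20}\right) = 3 - \frac{13 v}{20} - \frac{v^{2}}{3}$)
$Y{\left(6 \right)} 2407 = \left(3 - \frac{39}{10} - \frac{6^{2}}{3}\right) 2407 = \left(3 - \frac{39}{10} - 12\right) 2407 = \left(- \frac{129}{10}\right) 2407 = - \frac{310503}{10}$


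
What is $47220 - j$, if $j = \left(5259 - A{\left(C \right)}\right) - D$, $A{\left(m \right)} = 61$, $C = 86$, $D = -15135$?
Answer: $26887$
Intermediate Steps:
$j = 20333$ ($j = \left(5259 - 61\right) - -15135 = \left(5259 - 61\right) + 15135 = 5198 + 15135 = 20333$)
$47220 - j = 47220 - 20333 = 26887$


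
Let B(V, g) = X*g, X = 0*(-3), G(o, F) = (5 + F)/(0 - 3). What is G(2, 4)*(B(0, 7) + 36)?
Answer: -108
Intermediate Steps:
G(o, F) = -5/3 - F/3 (G(o, F) = (5 + F)/(-3) = (5 + F)*(-1/3) = -5/3 - F/3)
X = 0
B(V, g) = 0 (B(V, g) = 0*g = 0)
G(2, 4)*(B(0, 7) + 36) = (-5/3 - 1/3*4)*(0 + 36) = (-5/3 - 4/3)*36 = -3*36 = -108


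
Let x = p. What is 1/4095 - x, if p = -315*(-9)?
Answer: -11609324/4095 ≈ -2835.0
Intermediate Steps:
p = 2835
x = 2835
1/4095 - x = 1/4095 - 1*2835 = 1/4095 - 2835 = -11609324/4095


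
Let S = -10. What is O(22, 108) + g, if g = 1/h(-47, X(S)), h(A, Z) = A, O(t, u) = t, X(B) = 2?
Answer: 1033/47 ≈ 21.979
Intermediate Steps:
g = -1/47 (g = 1/(-47) = -1/47 ≈ -0.021277)
O(22, 108) + g = 22 - 1/47 = 1033/47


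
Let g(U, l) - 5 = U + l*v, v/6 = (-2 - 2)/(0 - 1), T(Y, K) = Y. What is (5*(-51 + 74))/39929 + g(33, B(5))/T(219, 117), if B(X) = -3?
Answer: -1332401/8744451 ≈ -0.15237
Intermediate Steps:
v = 24 (v = 6*((-2 - 2)/(0 - 1)) = 6*(-4/(-1)) = 6*(-4*(-1)) = 6*4 = 24)
g(U, l) = 5 + U + 24*l (g(U, l) = 5 + (U + l*24) = 5 + (U + 24*l) = 5 + U + 24*l)
(5*(-51 + 74))/39929 + g(33, B(5))/T(219, 117) = (5*(-51 + 74))/39929 + (5 + 33 + 24*(-3))/219 = (5*23)*(1/39929) + (5 + 33 - 72)*(1/219) = 115*(1/39929) - 34*1/219 = 115/39929 - 34/219 = -1332401/8744451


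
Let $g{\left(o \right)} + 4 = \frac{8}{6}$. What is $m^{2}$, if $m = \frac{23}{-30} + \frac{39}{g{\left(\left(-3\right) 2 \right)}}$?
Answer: $\frac{3411409}{14400} \approx 236.9$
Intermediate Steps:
$g{\left(o \right)} = - \frac{8}{3}$ ($g{\left(o \right)} = -4 + \frac{8}{6} = -4 + 8 \cdot \frac{1}{6} = -4 + \frac{4}{3} = - \frac{8}{3}$)
$m = - \frac{1847}{120}$ ($m = \frac{23}{-30} + \frac{39}{- \frac{8}{3}} = 23 \left(- \frac{1}{30}\right) + 39 \left(- \frac{3}{8}\right) = - \frac{23}{30} - \frac{117}{8} = - \frac{1847}{120} \approx -15.392$)
$m^{2} = \left(- \frac{1847}{120}\right)^{2} = \frac{3411409}{14400}$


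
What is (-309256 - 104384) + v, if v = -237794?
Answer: -651434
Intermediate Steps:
(-309256 - 104384) + v = (-309256 - 104384) - 237794 = -413640 - 237794 = -651434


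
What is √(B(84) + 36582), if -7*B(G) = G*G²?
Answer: I*√48090 ≈ 219.29*I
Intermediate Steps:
B(G) = -G³/7 (B(G) = -G*G²/7 = -G³/7)
√(B(84) + 36582) = √(-⅐*84³ + 36582) = √(-⅐*592704 + 36582) = √(-84672 + 36582) = √(-48090) = I*√48090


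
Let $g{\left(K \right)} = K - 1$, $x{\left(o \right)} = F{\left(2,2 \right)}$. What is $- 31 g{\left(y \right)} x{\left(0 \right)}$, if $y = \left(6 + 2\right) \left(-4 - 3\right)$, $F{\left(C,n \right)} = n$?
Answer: $3534$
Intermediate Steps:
$x{\left(o \right)} = 2$
$y = -56$ ($y = 8 \left(-7\right) = -56$)
$g{\left(K \right)} = -1 + K$
$- 31 g{\left(y \right)} x{\left(0 \right)} = - 31 \left(-1 - 56\right) 2 = \left(-31\right) \left(-57\right) 2 = 1767 \cdot 2 = 3534$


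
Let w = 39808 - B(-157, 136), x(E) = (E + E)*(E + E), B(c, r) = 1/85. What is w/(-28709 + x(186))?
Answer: 3383679/9322375 ≈ 0.36296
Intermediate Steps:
B(c, r) = 1/85
x(E) = 4*E² (x(E) = (2*E)*(2*E) = 4*E²)
w = 3383679/85 (w = 39808 - 1*1/85 = 39808 - 1/85 = 3383679/85 ≈ 39808.)
w/(-28709 + x(186)) = 3383679/(85*(-28709 + 4*186²)) = 3383679/(85*(-28709 + 4*34596)) = 3383679/(85*(-28709 + 138384)) = (3383679/85)/109675 = (3383679/85)*(1/109675) = 3383679/9322375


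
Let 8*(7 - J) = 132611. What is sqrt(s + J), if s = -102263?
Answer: I*sqrt(1901318)/4 ≈ 344.72*I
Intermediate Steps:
J = -132555/8 (J = 7 - 1/8*132611 = 7 - 132611/8 = -132555/8 ≈ -16569.)
sqrt(s + J) = sqrt(-102263 - 132555/8) = sqrt(-950659/8) = I*sqrt(1901318)/4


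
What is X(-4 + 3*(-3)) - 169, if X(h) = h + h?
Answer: -195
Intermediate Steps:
X(h) = 2*h
X(-4 + 3*(-3)) - 169 = 2*(-4 + 3*(-3)) - 169 = 2*(-4 - 9) - 169 = 2*(-13) - 169 = -26 - 169 = -195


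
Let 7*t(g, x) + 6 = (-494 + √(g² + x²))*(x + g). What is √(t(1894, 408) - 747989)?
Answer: √(-44611819 + 161140*√37537)/7 ≈ 522.78*I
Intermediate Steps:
t(g, x) = -6/7 + (-494 + √(g² + x²))*(g + x)/7 (t(g, x) = -6/7 + ((-494 + √(g² + x²))*(x + g))/7 = -6/7 + ((-494 + √(g² + x²))*(g + x))/7 = -6/7 + (-494 + √(g² + x²))*(g + x)/7)
√(t(1894, 408) - 747989) = √((-6/7 - 494/7*1894 - 494/7*408 + (⅐)*1894*√(1894² + 408²) + (⅐)*408*√(1894² + 408²)) - 747989) = √((-6/7 - 935636/7 - 201552/7 + (⅐)*1894*√(3587236 + 166464) + (⅐)*408*√(3587236 + 166464)) - 747989) = √((-6/7 - 935636/7 - 201552/7 + (⅐)*1894*√3753700 + (⅐)*408*√3753700) - 747989) = √((-6/7 - 935636/7 - 201552/7 + (⅐)*1894*(10*√37537) + (⅐)*408*(10*√37537)) - 747989) = √((-6/7 - 935636/7 - 201552/7 + 18940*√37537/7 + 4080*√37537/7) - 747989) = √((-1137194/7 + 23020*√37537/7) - 747989) = √(-6373117/7 + 23020*√37537/7)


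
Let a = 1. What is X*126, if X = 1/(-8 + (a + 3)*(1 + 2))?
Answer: 63/2 ≈ 31.500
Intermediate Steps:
X = 1/4 (X = 1/(-8 + (1 + 3)*(1 + 2)) = 1/(-8 + 4*3) = 1/(-8 + 12) = 1/4 ≈ 0.25000)
X*126 = (1/4)*126 = 63/2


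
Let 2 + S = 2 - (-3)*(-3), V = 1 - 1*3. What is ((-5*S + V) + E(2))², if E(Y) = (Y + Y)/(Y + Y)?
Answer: 1936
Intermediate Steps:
E(Y) = 1 (E(Y) = (2*Y)/((2*Y)) = (2*Y)*(1/(2*Y)) = 1)
V = -2 (V = 1 - 3 = -2)
S = -9 (S = -2 + (2 - (-3)*(-3)) = -2 + (2 - 1*9) = -2 + (2 - 9) = -2 - 7 = -9)
((-5*S + V) + E(2))² = ((-5*(-9) - 2) + 1)² = ((45 - 2) + 1)² = (43 + 1)² = 44² = 1936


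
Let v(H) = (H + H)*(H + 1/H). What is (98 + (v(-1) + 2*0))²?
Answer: 10404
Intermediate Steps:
v(H) = 2*H*(H + 1/H) (v(H) = (2*H)*(H + 1/H) = 2*H*(H + 1/H))
(98 + (v(-1) + 2*0))² = (98 + ((2 + 2*(-1)²) + 2*0))² = (98 + ((2 + 2*1) + 0))² = (98 + ((2 + 2) + 0))² = (98 + (4 + 0))² = (98 + 4)² = 102² = 10404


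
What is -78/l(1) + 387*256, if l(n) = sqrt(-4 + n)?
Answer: 99072 + 26*I*sqrt(3) ≈ 99072.0 + 45.033*I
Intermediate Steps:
-78/l(1) + 387*256 = -78/sqrt(-4 + 1) + 387*256 = -78*(-I*sqrt(3)/3) + 99072 = -(-26)*I*sqrt(3) + 99072 = 26*I*sqrt(3) + 99072 = 99072 + 26*I*sqrt(3)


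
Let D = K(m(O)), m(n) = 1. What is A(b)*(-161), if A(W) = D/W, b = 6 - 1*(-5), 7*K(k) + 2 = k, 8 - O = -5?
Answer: 23/11 ≈ 2.0909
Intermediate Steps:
O = 13 (O = 8 - 1*(-5) = 8 + 5 = 13)
K(k) = -2/7 + k/7
D = -⅐ (D = -2/7 + (⅐)*1 = -2/7 + ⅐ = -⅐ ≈ -0.14286)
b = 11 (b = 6 + 5 = 11)
A(W) = -1/(7*W)
A(b)*(-161) = -⅐/11*(-161) = -⅐*1/11*(-161) = -1/77*(-161) = 23/11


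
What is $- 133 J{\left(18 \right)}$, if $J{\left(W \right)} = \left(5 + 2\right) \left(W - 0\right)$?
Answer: $-16758$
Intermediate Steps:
$J{\left(W \right)} = 7 W$ ($J{\left(W \right)} = 7 \left(W + 0\right) = 7 W$)
$- 133 J{\left(18 \right)} = - 133 \cdot 7 \cdot 18 = \left(-133\right) 126 = -16758$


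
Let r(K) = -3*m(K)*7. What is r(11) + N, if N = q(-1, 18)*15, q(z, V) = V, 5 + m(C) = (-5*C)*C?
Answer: 13080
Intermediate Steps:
m(C) = -5 - 5*C**2 (m(C) = -5 + (-5*C)*C = -5 - 5*C**2)
N = 270 (N = 18*15 = 270)
r(K) = 105 + 105*K**2 (r(K) = -3*(-5 - 5*K**2)*7 = (15 + 15*K**2)*7 = 105 + 105*K**2)
r(11) + N = (105 + 105*11**2) + 270 = (105 + 105*121) + 270 = (105 + 12705) + 270 = 12810 + 270 = 13080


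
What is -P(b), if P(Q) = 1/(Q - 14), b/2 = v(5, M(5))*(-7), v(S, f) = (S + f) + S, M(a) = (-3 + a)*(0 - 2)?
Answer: 1/98 ≈ 0.010204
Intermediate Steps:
M(a) = 6 - 2*a (M(a) = (-3 + a)*(-2) = 6 - 2*a)
v(S, f) = f + 2*S
b = -84 (b = 2*(((6 - 2*5) + 2*5)*(-7)) = 2*(((6 - 10) + 10)*(-7)) = 2*((-4 + 10)*(-7)) = 2*(6*(-7)) = 2*(-42) = -84)
P(Q) = 1/(-14 + Q)
-P(b) = -1/(-14 - 84) = -1/(-98) = -1*(-1/98) = 1/98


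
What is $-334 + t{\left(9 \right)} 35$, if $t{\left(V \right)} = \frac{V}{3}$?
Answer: $-229$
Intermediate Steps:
$t{\left(V \right)} = \frac{V}{3}$ ($t{\left(V \right)} = V \frac{1}{3} = \frac{V}{3}$)
$-334 + t{\left(9 \right)} 35 = -334 + \frac{1}{3} \cdot 9 \cdot 35 = -334 + 3 \cdot 35 = -334 + 105 = -229$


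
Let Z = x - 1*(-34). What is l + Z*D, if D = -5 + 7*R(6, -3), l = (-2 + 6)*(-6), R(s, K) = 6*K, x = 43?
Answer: -10111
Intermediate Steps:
Z = 77 (Z = 43 - 1*(-34) = 43 + 34 = 77)
l = -24 (l = 4*(-6) = -24)
D = -131 (D = -5 + 7*(6*(-3)) = -5 + 7*(-18) = -5 - 126 = -131)
l + Z*D = -24 + 77*(-131) = -24 - 10087 = -10111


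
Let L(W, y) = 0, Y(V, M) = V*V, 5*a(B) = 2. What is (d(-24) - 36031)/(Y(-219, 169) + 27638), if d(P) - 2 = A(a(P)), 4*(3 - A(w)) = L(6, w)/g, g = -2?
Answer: -36026/75599 ≈ -0.47654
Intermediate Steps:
a(B) = 2/5 (a(B) = (1/5)*2 = 2/5)
Y(V, M) = V**2
A(w) = 3 (A(w) = 3 - 0/(-2) = 3 - 0*(-1)/2 = 3 - 1/4*0 = 3 + 0 = 3)
d(P) = 5 (d(P) = 2 + 3 = 5)
(d(-24) - 36031)/(Y(-219, 169) + 27638) = (5 - 36031)/((-219)**2 + 27638) = -36026/(47961 + 27638) = -36026/75599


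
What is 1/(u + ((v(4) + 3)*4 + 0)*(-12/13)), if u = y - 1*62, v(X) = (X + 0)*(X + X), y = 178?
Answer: -13/172 ≈ -0.075581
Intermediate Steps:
v(X) = 2*X**2 (v(X) = X*(2*X) = 2*X**2)
u = 116 (u = 178 - 1*62 = 178 - 62 = 116)
1/(u + ((v(4) + 3)*4 + 0)*(-12/13)) = 1/(116 + ((2*4**2 + 3)*4 + 0)*(-12/13)) = 1/(116 + ((2*16 + 3)*4 + 0)*(-12*1/13)) = 1/(116 + ((32 + 3)*4 + 0)*(-12/13)) = 1/(116 + (35*4 + 0)*(-12/13)) = 1/(116 + (140 + 0)*(-12/13)) = 1/(116 + 140*(-12/13)) = 1/(116 - 1680/13) = 1/(-172/13) = -13/172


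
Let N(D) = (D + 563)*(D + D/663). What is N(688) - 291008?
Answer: 126186176/221 ≈ 5.7098e+5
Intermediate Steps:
N(D) = 664*D*(563 + D)/663 (N(D) = (563 + D)*(D + D*(1/663)) = (563 + D)*(D + D/663) = (563 + D)*(664*D/663) = 664*D*(563 + D)/663)
N(688) - 291008 = (664/663)*688*(563 + 688) - 291008 = (664/663)*688*1251 - 291008 = 190498944/221 - 291008 = 126186176/221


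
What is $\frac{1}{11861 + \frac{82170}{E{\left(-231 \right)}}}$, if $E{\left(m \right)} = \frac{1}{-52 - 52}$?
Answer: $- \frac{1}{8533819} \approx -1.1718 \cdot 10^{-7}$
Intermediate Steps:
$E{\left(m \right)} = - \frac{1}{104}$ ($E{\left(m \right)} = \frac{1}{-104} = - \frac{1}{104}$)
$\frac{1}{11861 + \frac{82170}{E{\left(-231 \right)}}} = \frac{1}{11861 + \frac{82170}{- \frac{1}{104}}} = \frac{1}{11861 + 82170 \left(-104\right)} = \frac{1}{11861 - 8545680} = \frac{1}{-8533819} = - \frac{1}{8533819}$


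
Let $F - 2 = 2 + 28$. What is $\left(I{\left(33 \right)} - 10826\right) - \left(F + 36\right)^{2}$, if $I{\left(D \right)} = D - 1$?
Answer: $-15418$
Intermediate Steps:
$I{\left(D \right)} = -1 + D$ ($I{\left(D \right)} = D - 1 = -1 + D$)
$F = 32$ ($F = 2 + \left(2 + 28\right) = 2 + 30 = 32$)
$\left(I{\left(33 \right)} - 10826\right) - \left(F + 36\right)^{2} = \left(\left(-1 + 33\right) - 10826\right) - \left(32 + 36\right)^{2} = \left(32 - 10826\right) - 68^{2} = -10794 - 4624 = -15418$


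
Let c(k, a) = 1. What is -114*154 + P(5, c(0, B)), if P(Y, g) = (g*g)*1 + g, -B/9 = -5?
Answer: -17554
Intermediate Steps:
B = 45 (B = -9*(-5) = 45)
P(Y, g) = g + g**2 (P(Y, g) = g**2*1 + g = g**2 + g = g + g**2)
-114*154 + P(5, c(0, B)) = -114*154 + 1*(1 + 1) = -17556 + 1*2 = -17556 + 2 = -17554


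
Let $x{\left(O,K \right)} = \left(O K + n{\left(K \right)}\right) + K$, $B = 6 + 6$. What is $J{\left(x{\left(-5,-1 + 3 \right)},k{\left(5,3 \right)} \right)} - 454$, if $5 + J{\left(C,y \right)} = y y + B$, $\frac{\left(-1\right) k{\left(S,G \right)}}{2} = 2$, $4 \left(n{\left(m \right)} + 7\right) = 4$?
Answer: $-431$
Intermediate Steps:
$B = 12$
$n{\left(m \right)} = -6$ ($n{\left(m \right)} = -7 + \frac{1}{4} \cdot 4 = -7 + 1 = -6$)
$k{\left(S,G \right)} = -4$ ($k{\left(S,G \right)} = \left(-2\right) 2 = -4$)
$x{\left(O,K \right)} = -6 + K + K O$ ($x{\left(O,K \right)} = \left(O K - 6\right) + K = \left(K O - 6\right) + K = \left(-6 + K O\right) + K = -6 + K + K O$)
$J{\left(C,y \right)} = 7 + y^{2}$ ($J{\left(C,y \right)} = -5 + \left(y y + 12\right) = -5 + \left(y^{2} + 12\right) = -5 + \left(12 + y^{2}\right) = 7 + y^{2}$)
$J{\left(x{\left(-5,-1 + 3 \right)},k{\left(5,3 \right)} \right)} - 454 = \left(7 + \left(-4\right)^{2}\right) - 454 = \left(7 + 16\right) - 454 = 23 - 454 = -431$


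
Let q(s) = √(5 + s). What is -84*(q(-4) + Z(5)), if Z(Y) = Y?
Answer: -504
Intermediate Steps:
-84*(q(-4) + Z(5)) = -84*(√(5 - 4) + 5) = -84*(√1 + 5) = -84*(1 + 5) = -84*6 = -504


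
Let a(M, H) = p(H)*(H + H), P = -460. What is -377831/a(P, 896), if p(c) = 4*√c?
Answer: -377831*√14/802816 ≈ -1.7609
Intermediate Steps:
a(M, H) = 8*H^(3/2) (a(M, H) = (4*√H)*(H + H) = (4*√H)*(2*H) = 8*H^(3/2))
-377831/a(P, 896) = -377831*√14/802816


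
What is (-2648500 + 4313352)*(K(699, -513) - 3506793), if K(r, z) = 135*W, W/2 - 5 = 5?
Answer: -5833796239236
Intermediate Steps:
W = 20 (W = 10 + 2*5 = 10 + 10 = 20)
K(r, z) = 2700 (K(r, z) = 135*20 = 2700)
(-2648500 + 4313352)*(K(699, -513) - 3506793) = (-2648500 + 4313352)*(2700 - 3506793) = 1664852*(-3504093) = -5833796239236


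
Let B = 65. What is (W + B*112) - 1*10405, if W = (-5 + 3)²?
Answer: -3121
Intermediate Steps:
W = 4 (W = (-2)² = 4)
(W + B*112) - 1*10405 = (4 + 65*112) - 1*10405 = (4 + 7280) - 10405 = 7284 - 10405 = -3121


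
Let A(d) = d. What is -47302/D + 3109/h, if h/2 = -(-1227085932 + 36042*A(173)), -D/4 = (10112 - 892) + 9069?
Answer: 28874395962067/44656275660948 ≈ 0.64659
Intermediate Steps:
D = -73156 (D = -4*((10112 - 892) + 9069) = -4*(9220 + 9069) = -4*18289 = -73156)
h = 2441701332 (h = 2*(-36042/(1/(-34046 + 173))) = 2*(-36042/(1/(-33873))) = 2*(-36042/(-1/33873)) = 2*(-36042*(-33873)) = 2*1220850666 = 2441701332)
-47302/D + 3109/h = -47302/(-73156) + 3109/2441701332 = -47302*(-1/73156) + 3109*(1/2441701332) = 23651/36578 + 3109/2441701332 = 28874395962067/44656275660948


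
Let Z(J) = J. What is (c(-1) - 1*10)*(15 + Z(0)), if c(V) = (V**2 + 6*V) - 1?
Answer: -240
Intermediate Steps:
c(V) = -1 + V**2 + 6*V
(c(-1) - 1*10)*(15 + Z(0)) = ((-1 + (-1)**2 + 6*(-1)) - 1*10)*(15 + 0) = ((-1 + 1 - 6) - 10)*15 = (-6 - 10)*15 = -16*15 = -240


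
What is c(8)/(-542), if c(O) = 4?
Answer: -2/271 ≈ -0.0073801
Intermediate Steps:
c(8)/(-542) = 4/(-542) = -1/542*4 = -2/271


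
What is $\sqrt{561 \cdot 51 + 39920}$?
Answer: $\sqrt{68531} \approx 261.78$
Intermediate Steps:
$\sqrt{561 \cdot 51 + 39920} = \sqrt{28611 + 39920} = \sqrt{68531}$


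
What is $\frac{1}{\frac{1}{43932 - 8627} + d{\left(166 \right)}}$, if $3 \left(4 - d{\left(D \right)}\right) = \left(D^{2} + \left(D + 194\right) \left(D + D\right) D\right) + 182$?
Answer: $- \frac{35305}{233813788009} \approx -1.51 \cdot 10^{-7}$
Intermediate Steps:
$d{\left(D \right)} = - \frac{170}{3} - \frac{D^{2}}{3} - \frac{2 D^{2} \left(194 + D\right)}{3}$ ($d{\left(D \right)} = 4 - \frac{\left(D^{2} + \left(D + 194\right) \left(D + D\right) D\right) + 182}{3} = 4 - \frac{\left(D^{2} + \left(194 + D\right) 2 D D\right) + 182}{3} = 4 - \frac{\left(D^{2} + 2 D \left(194 + D\right) D\right) + 182}{3} = 4 - \frac{\left(D^{2} + 2 D^{2} \left(194 + D\right)\right) + 182}{3} = 4 - \frac{182 + D^{2} + 2 D^{2} \left(194 + D\right)}{3} = 4 - \left(\frac{182}{3} + \frac{D^{2}}{3} + \frac{2 D^{2} \left(194 + D\right)}{3}\right) = - \frac{170}{3} - \frac{D^{2}}{3} - \frac{2 D^{2} \left(194 + D\right)}{3}$)
$\frac{1}{\frac{1}{43932 - 8627} + d{\left(166 \right)}} = \frac{1}{\frac{1}{43932 - 8627} - \left(\frac{170}{3} + \frac{9148592}{3} + \frac{10719284}{3}\right)} = \frac{1}{\frac{1}{35305} - 6622682} = \frac{1}{- \frac{233813788009}{35305}} = - \frac{35305}{233813788009}$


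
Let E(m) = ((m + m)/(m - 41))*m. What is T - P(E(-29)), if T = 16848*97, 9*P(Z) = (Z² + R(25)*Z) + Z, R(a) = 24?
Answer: 18017700994/11025 ≈ 1.6343e+6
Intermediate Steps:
E(m) = 2*m²/(-41 + m) (E(m) = ((2*m)/(-41 + m))*m = (2*m/(-41 + m))*m = 2*m²/(-41 + m))
P(Z) = Z²/9 + 25*Z/9 (P(Z) = ((Z² + 24*Z) + Z)/9 = (Z² + 25*Z)/9 = Z²/9 + 25*Z/9)
T = 1634256
T - P(E(-29)) = 1634256 - 2*(-29)²/(-41 - 29)*(25 + 2*(-29)²/(-41 - 29))/9 = 1634256 - 2*841/(-70)*(25 + 2*841/(-70))/9 = 1634256 - 2*841*(-1/70)*(25 + 2*841*(-1/70))/9 = 1634256 - (-841)*(25 - 841/35)/(9*35) = 1634256 - (-841)*34/(9*35*35) = 1634256 - 1*(-28594/11025) = 1634256 + 28594/11025 = 18017700994/11025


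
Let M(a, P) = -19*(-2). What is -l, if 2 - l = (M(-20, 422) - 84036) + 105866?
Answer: 21866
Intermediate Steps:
M(a, P) = 38
l = -21866 (l = 2 - ((38 - 84036) + 105866) = 2 - (-83998 + 105866) = 2 - 1*21868 = 2 - 21868 = -21866)
-l = -1*(-21866) = 21866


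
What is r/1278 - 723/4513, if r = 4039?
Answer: 17304013/5767614 ≈ 3.0002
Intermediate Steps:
r/1278 - 723/4513 = 4039/1278 - 723/4513 = 17304013/5767614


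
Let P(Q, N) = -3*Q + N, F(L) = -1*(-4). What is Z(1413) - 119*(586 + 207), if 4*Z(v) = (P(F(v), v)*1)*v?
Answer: 1602145/4 ≈ 4.0054e+5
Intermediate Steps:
F(L) = 4
P(Q, N) = N - 3*Q
Z(v) = v*(-12 + v)/4 (Z(v) = (((v - 3*4)*1)*v)/4 = (((v - 12)*1)*v)/4 = (((-12 + v)*1)*v)/4 = ((-12 + v)*v)/4 = (v*(-12 + v))/4 = v*(-12 + v)/4)
Z(1413) - 119*(586 + 207) = (¼)*1413*(-12 + 1413) - 119*(586 + 207) = (¼)*1413*1401 - 119*793 = 1979613/4 - 94367 = 1602145/4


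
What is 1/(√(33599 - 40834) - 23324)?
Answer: -23324/544016211 - I*√7235/544016211 ≈ -4.2874e-5 - 1.5635e-7*I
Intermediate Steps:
1/(√(33599 - 40834) - 23324) = 1/(√(-7235) - 23324) = 1/(I*√7235 - 23324) = 1/(-23324 + I*√7235)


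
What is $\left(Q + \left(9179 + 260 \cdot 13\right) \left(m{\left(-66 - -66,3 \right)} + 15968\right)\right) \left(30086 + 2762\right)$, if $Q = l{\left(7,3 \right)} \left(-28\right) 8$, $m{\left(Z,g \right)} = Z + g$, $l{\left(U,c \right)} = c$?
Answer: $6588622835216$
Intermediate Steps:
$Q = -672$ ($Q = 3 \left(-28\right) 8 = \left(-84\right) 8 = -672$)
$\left(Q + \left(9179 + 260 \cdot 13\right) \left(m{\left(-66 - -66,3 \right)} + 15968\right)\right) \left(30086 + 2762\right) = \left(-672 + \left(9179 + 260 \cdot 13\right) \left(\left(\left(-66 - -66\right) + 3\right) + 15968\right)\right) \left(30086 + 2762\right) = \left(-672 + \left(9179 + 3380\right) \left(\left(\left(-66 + 66\right) + 3\right) + 15968\right)\right) 32848 = \left(-672 + 12559 \left(\left(0 + 3\right) + 15968\right)\right) 32848 = \left(-672 + 12559 \left(3 + 15968\right)\right) 32848 = \left(-672 + 12559 \cdot 15971\right) 32848 = \left(-672 + 200579789\right) 32848 = 200579117 \cdot 32848 = 6588622835216$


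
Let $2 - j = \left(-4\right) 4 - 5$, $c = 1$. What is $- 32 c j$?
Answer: $-736$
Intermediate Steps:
$j = 23$ ($j = 2 - \left(\left(-4\right) 4 - 5\right) = 2 - \left(-16 - 5\right) = 2 - -21 = 2 + 21 = 23$)
$- 32 c j = \left(-32\right) 1 \cdot 23 = \left(-32\right) 23 = -736$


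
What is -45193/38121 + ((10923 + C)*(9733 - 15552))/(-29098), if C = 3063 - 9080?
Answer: 543481907890/554622429 ≈ 979.91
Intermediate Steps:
C = -6017
-45193/38121 + ((10923 + C)*(9733 - 15552))/(-29098) = -45193/38121 + ((10923 - 6017)*(9733 - 15552))/(-29098) = -45193*1/38121 + (4906*(-5819))*(-1/29098) = -45193/38121 - 28548014*(-1/29098) = -45193/38121 + 14274007/14549 = 543481907890/554622429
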